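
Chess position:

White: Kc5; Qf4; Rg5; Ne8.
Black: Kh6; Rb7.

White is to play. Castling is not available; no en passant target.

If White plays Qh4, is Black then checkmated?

After Qh4: black king on h6; in check: yes, from the white queen on h4.
King squares — g5: attacked by Qh4; h5: attacked by Qh4; g6: attacked by Rg5; g7: attacked by Rg5; h7: attacked by Qh4.
Black has no legal moves → checkmate.

yes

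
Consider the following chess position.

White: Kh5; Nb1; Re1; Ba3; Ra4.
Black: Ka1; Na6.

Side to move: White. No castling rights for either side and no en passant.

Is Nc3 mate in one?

yes

After Nc3: black king on a1; in check: yes, from the white rook on e1.
King squares — b1: attacked by Re1; a2: attacked by Nc3; b2: attacked by Ba3.
Black has no legal moves → checkmate.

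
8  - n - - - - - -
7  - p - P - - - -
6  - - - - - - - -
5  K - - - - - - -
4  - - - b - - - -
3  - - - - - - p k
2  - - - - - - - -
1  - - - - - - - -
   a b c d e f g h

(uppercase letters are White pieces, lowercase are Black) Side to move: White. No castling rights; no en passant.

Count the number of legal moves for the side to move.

White to move; king on a5.
In check: no.
Legal moves: Kb5, Kb4, Ka4, d8=Q, d8=R, d8=B, d8=N.
Count: 7.

7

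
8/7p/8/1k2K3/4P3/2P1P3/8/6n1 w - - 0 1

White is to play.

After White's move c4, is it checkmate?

After c4: black king on b5; in check: yes, from the white pawn on c4.
Black has 8 legal replies: Kc6, Kb6, Ka6, Kc5, Ka5, Kxc4, Kb4, Ka4.
In check but a legal move exists → not checkmate.

no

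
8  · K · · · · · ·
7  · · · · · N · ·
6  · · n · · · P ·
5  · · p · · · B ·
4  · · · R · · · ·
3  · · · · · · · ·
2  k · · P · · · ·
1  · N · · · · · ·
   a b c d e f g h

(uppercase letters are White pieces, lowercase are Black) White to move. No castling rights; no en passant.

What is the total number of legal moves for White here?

White to move; king on b8.
In check: yes, from the black knight on c6.
Legal moves: Kc8, Ka8, Kc7, Kb7.
Count: 4.

4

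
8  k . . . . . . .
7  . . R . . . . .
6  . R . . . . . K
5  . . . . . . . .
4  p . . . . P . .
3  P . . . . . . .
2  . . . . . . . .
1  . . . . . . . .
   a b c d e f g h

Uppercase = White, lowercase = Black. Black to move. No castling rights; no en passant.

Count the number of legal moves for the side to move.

0

Black to move; king on a8.
In check: no.
Legal moves: none.
Count: 0.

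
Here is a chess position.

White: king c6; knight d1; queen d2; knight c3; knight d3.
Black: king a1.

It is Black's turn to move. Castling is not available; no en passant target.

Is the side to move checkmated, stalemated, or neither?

stalemate

Black to move; black king on a1.
In check: no.
King squares — b1: attacked by Nc3; a2: attacked by Qd2; b2: attacked by Nd1.
Legal moves for Black: none.
Not in check and no legal moves → stalemate.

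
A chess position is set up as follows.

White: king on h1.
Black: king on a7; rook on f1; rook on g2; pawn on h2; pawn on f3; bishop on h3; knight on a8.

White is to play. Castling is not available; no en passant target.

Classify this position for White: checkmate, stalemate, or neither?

checkmate

White to move; white king on h1.
In check: yes, from the black rook on f1.
King squares — g1: attacked by Rf1; g2: attacked by Pf3; h2: attacked by Rg2.
Legal moves for White: none.
In check with no legal moves → checkmate.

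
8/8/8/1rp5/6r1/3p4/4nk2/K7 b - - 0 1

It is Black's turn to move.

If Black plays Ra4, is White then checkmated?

After Ra4: white king on a1; in check: yes, from the black rook on a4.
King squares — b1: attacked by Rb5; a2: attacked by Ra4; b2: attacked by Rb5.
White has no legal moves → checkmate.

yes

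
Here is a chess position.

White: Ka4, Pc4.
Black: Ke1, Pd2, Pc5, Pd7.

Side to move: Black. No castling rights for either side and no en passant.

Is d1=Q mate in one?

After d1=Q: white king on a4; in check: yes, from the black queen on d1.
White has 3 legal replies: Kb5, Ka5, Ka3.
In check but a legal move exists → not checkmate.

no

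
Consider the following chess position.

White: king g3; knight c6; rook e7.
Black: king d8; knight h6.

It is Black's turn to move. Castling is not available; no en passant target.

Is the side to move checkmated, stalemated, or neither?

neither

Black to move; black king on d8.
In check: yes, from the white knight on c6.
Legal moves for Black: Kc8.
Black is in check but has 1 legal move → neither.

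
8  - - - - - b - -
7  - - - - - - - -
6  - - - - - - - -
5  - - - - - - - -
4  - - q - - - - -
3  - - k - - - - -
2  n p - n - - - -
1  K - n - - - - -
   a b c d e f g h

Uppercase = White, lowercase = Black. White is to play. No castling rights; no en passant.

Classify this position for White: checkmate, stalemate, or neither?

White to move; white king on a1.
In check: yes, from the black pawn on b2.
King squares — b1: attacked by Nd2; a2: attacked by Nc1; b2: attacked by Kc3.
Legal moves for White: none.
In check with no legal moves → checkmate.

checkmate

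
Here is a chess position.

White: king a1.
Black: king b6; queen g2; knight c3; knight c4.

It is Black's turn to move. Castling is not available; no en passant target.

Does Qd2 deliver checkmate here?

no

After Qd2: white king on a1; in check: no.
White is not in check, so this cannot be checkmate.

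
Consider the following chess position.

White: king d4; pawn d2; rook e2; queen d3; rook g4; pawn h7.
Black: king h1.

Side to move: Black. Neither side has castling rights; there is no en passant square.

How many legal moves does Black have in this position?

0

Black to move; king on h1.
In check: no.
Legal moves: none.
Count: 0.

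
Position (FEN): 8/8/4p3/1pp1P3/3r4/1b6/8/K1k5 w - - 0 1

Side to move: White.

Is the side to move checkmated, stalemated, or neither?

White to move; white king on a1.
In check: no.
King squares — b1: attacked by Kc1; a2: attacked by Bb3; b2: attacked by Kc1.
Legal moves for White: none.
Not in check and no legal moves → stalemate.

stalemate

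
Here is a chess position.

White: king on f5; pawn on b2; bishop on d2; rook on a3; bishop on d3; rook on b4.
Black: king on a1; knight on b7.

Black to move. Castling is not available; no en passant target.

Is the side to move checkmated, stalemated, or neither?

checkmate

Black to move; black king on a1.
In check: yes, from the white rook on a3.
King squares — b1: attacked by Bd3; a2: attacked by Ra3; b2: attacked by Rb4.
Legal moves for Black: none.
In check with no legal moves → checkmate.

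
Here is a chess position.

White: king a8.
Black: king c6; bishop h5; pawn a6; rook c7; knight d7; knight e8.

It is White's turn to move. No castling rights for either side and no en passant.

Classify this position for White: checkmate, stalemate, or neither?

stalemate

White to move; white king on a8.
In check: no.
King squares — a7: attacked by Rc7; b7: attacked by Kc6; b8: attacked by Nd7.
Legal moves for White: none.
Not in check and no legal moves → stalemate.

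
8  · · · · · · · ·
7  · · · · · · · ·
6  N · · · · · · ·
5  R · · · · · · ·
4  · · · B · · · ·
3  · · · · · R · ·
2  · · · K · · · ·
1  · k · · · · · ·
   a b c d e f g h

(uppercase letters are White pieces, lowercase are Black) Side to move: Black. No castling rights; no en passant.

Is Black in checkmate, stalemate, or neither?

stalemate

Black to move; black king on b1.
In check: no.
King squares — a1: attacked by Bd4; c1: attacked by Kd2; a2: attacked by Ra5; b2: attacked by Bd4; c2: attacked by Kd2.
Legal moves for Black: none.
Not in check and no legal moves → stalemate.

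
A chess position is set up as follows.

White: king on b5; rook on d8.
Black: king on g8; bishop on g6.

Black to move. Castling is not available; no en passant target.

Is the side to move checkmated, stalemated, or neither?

Black to move; black king on g8.
In check: yes, from the white rook on d8.
King squares — f7: available; g7: available; h7: available; f8: attacked by Rd8; h8: attacked by Rd8.
Legal moves for Black: Kh7, Kg7, Kf7, Be8+.
Black is in check but has 4 legal moves → neither.

neither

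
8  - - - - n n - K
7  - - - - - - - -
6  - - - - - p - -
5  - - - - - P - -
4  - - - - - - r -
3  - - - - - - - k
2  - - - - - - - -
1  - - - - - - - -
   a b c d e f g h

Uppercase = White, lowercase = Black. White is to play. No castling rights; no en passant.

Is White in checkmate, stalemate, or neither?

White to move; white king on h8.
In check: no.
King squares — g7: attacked by Rg4; h7: attacked by Nf8; g8: attacked by Rg4.
Legal moves for White: none.
Not in check and no legal moves → stalemate.

stalemate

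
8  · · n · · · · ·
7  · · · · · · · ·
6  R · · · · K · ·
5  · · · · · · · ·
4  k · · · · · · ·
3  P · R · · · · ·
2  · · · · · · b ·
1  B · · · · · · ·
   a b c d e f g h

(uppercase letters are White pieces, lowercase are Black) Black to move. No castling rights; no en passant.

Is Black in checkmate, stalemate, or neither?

Black to move; black king on a4.
In check: yes, from the white rook on a6.
Legal moves for Black: Kb5.
Black is in check but has 1 legal move → neither.

neither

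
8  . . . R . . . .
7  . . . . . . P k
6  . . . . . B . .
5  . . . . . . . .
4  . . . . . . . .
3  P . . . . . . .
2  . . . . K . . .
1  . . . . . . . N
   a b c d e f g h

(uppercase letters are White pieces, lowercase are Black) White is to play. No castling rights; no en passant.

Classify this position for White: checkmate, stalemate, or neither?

neither

White to move; white king on e2.
In check: no.
Legal moves for White include: Rh8+, Rg8, Rf8, Re8, Rc8, Rb8, Ra8, Rd7, Rd6, Rd5, Rd4, Rd3, Rd2, Rd1, Be7, Bg5, Be5, Bh4, ... (list truncated; more exist).
White has legal moves and is not in check → neither.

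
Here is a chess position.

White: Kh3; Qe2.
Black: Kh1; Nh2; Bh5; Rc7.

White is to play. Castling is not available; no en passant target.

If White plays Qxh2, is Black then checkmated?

After Qxh2: black king on h1; in check: yes, from the white queen on h2.
King squares — g1: attacked by Qh2; g2: attacked by Qh2; h2: attacked by Kh3.
Black has no legal moves → checkmate.

yes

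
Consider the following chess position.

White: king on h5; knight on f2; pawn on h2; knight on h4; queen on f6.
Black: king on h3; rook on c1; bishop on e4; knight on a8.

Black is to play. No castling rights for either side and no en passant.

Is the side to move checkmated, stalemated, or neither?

Black to move; black king on h3.
In check: yes, from the white knight on f2.
Legal moves for Black: Kxh2.
Black is in check but has 1 legal move → neither.

neither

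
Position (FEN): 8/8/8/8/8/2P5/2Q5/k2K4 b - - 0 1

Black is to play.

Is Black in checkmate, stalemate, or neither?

stalemate

Black to move; black king on a1.
In check: no.
King squares — b1: attacked by Qc2; a2: attacked by Qc2; b2: attacked by Qc2.
Legal moves for Black: none.
Not in check and no legal moves → stalemate.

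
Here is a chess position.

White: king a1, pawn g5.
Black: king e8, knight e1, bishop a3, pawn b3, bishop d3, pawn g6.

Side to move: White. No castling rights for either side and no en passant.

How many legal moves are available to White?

0

White to move; king on a1.
In check: no.
Legal moves: none.
Count: 0.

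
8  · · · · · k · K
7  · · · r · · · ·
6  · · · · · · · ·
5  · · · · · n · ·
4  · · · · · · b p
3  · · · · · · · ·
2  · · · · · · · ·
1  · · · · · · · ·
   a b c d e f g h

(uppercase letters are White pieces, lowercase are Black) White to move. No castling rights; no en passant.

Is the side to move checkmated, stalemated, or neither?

stalemate

White to move; white king on h8.
In check: no.
King squares — g7: attacked by Nf5; h7: attacked by Rd7; g8: attacked by Kf8.
Legal moves for White: none.
Not in check and no legal moves → stalemate.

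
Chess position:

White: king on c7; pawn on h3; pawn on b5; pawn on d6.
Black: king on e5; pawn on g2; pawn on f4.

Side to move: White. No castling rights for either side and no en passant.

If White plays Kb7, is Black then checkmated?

After Kb7: black king on e5; in check: no.
Black is not in check, so this cannot be checkmate.

no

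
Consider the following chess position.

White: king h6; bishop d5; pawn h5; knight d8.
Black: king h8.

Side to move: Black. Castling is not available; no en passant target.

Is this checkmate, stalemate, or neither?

Black to move; black king on h8.
In check: no.
King squares — g7: attacked by Kh6; h7: attacked by Kh6; g8: attacked by Bd5.
Legal moves for Black: none.
Not in check and no legal moves → stalemate.

stalemate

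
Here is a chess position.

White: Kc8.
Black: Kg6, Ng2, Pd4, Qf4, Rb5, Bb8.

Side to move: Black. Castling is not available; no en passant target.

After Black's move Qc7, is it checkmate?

After Qc7: white king on c8; in check: yes, from the black queen on c7.
King squares — b7: attacked by Rb5; c7: attacked by Bb8; d7: attacked by Qc7; b8: attacked by Rb5; d8: attacked by Qc7.
White has no legal moves → checkmate.

yes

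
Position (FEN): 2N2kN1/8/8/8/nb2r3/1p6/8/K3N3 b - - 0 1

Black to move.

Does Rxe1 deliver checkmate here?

yes

After Rxe1: white king on a1; in check: yes, from the black rook on e1.
King squares — b1: attacked by Re1; a2: attacked by Pb3; b2: attacked by Na4.
White has no legal moves → checkmate.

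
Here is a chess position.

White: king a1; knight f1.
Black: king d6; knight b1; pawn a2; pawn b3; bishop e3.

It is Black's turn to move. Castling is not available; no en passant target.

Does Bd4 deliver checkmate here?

After Bd4: white king on a1; in check: yes, from the black bishop on d4.
King squares — b1: attacked by Pa2; a2: attacked by Pb3; b2: attacked by Bd4.
White has no legal moves → checkmate.

yes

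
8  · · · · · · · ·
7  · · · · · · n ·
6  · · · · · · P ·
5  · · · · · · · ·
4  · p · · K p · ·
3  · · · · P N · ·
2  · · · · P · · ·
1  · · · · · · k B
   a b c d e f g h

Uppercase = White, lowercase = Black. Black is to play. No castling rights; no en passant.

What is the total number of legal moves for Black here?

3

Black to move; king on g1.
In check: yes, from the white knight on f3.
Legal moves: Kf2, Kxh1, Kf1.
Count: 3.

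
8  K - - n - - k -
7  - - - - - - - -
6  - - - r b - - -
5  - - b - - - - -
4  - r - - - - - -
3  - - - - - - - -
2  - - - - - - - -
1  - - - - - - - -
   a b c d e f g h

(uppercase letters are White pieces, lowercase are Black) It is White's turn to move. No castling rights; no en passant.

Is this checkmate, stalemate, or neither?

stalemate

White to move; white king on a8.
In check: no.
King squares — a7: attacked by Bc5; b7: attacked by Rb4; b8: attacked by Rb4.
Legal moves for White: none.
Not in check and no legal moves → stalemate.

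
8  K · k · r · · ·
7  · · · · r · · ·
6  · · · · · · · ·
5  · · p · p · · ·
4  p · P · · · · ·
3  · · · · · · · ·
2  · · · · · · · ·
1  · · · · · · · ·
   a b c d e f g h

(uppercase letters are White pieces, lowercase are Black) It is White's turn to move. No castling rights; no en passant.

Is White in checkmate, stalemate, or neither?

stalemate

White to move; white king on a8.
In check: no.
King squares — a7: attacked by Re7; b7: attacked by Re7; b8: attacked by Kc8.
Legal moves for White: none.
Not in check and no legal moves → stalemate.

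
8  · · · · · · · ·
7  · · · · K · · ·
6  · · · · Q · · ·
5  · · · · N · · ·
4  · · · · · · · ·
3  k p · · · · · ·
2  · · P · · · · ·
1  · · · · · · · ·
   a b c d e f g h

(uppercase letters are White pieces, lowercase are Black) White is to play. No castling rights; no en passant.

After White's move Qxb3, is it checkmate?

After Qxb3: black king on a3; in check: yes, from the white queen on b3.
King squares — a2: attacked by Qb3; b2: attacked by Qb3; b3: attacked by Pc2; a4: attacked by Qb3; b4: attacked by Qb3.
Black has no legal moves → checkmate.

yes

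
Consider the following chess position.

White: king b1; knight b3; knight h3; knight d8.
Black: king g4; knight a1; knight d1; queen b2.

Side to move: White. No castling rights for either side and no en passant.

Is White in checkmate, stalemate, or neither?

White to move; white king on b1.
In check: yes, from the black queen on b2.
King squares — a1: attacked by Qb2; c1: attacked by Qb2; a2: attacked by Qb2; b2: attacked by Nd1; c2: attacked by Na1.
Legal moves for White: none.
In check with no legal moves → checkmate.

checkmate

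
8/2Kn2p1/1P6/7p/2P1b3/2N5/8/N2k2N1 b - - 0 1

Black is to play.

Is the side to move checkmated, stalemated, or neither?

neither

Black to move; black king on d1.
In check: yes, from the white knight on c3.
Legal moves for Black: Kd2, Ke1, Kc1.
Black is in check but has 3 legal moves → neither.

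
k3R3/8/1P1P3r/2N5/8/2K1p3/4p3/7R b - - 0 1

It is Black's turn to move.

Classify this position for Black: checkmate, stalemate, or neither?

checkmate

Black to move; black king on a8.
In check: yes, from the white rook on e8.
King squares — a7: attacked by Pb6; b7: attacked by Nc5; b8: attacked by Re8.
Legal moves for Black: none.
In check with no legal moves → checkmate.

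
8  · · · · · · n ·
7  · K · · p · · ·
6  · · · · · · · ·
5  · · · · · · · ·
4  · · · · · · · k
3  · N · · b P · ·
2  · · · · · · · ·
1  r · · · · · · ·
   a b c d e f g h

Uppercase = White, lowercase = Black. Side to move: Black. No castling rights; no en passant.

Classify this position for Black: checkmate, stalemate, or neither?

neither

Black to move; black king on h4.
In check: no.
Legal moves for Black include: Nh6, Nf6, Kh5, Kg5, Kh3, Kg3, Ba7, Bh6, Bb6, Bg5, Bc5, Bf4, Bd4, Bf2, Bd2, Bg1, Bc1, Ra8, ... (list truncated; more exist).
Black has legal moves and is not in check → neither.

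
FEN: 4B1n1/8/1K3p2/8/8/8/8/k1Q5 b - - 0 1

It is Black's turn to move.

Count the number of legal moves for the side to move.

1

Black to move; king on a1.
In check: yes, from the white queen on c1.
Legal moves: Ka2.
Count: 1.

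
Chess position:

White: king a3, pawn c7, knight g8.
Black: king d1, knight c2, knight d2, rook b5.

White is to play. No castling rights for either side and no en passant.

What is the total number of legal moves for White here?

2

White to move; king on a3.
In check: yes, from the black knight on c2.
Legal moves: Ka4, Ka2.
Count: 2.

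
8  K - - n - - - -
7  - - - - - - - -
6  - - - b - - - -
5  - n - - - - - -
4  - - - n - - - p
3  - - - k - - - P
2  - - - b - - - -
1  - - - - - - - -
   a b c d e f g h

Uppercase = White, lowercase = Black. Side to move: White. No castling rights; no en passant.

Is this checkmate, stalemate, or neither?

White to move; white king on a8.
In check: no.
King squares — a7: attacked by Nb5; b7: attacked by Nd8; b8: attacked by Bd6.
Legal moves for White: none.
Not in check and no legal moves → stalemate.

stalemate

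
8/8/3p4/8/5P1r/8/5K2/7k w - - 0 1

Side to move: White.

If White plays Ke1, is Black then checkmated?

After Ke1: black king on h1; in check: no.
Black is not in check, so this cannot be checkmate.

no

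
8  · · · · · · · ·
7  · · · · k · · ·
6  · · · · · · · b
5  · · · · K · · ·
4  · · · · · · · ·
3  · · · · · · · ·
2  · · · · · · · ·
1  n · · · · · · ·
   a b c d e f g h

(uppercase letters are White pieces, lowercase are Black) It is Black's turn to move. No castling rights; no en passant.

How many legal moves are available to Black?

14

Black to move; king on e7.
In check: no.
Legal moves: Kf8, Ke8, Kd8, Kf7, Kd7, Bf8, Bg7+, Bg5, Bf4+, Be3, Bd2, Bc1, Nb3, Nc2.
Count: 14.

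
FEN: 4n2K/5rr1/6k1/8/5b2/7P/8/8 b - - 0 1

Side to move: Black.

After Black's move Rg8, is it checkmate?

After Rg8: white king on h8; in check: yes, from the black rook on g8.
White has 1 legal reply: Kxg8.
In check but a legal move exists → not checkmate.

no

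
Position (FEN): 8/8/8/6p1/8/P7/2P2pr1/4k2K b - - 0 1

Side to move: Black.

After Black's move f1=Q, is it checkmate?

yes

After f1=Q: white king on h1; in check: yes, from the black queen on f1.
King squares — g1: attacked by Qf1; g2: attacked by Qf1; h2: attacked by Rg2.
White has no legal moves → checkmate.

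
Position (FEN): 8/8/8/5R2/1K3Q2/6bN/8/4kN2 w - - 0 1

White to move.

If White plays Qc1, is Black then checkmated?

After Qc1: black king on e1; in check: yes, from the white queen on c1.
Black has 1 legal reply: Ke2.
In check but a legal move exists → not checkmate.

no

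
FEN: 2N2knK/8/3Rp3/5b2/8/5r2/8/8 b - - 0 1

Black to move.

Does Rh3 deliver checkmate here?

After Rh3: white king on h8; in check: yes, from the black rook on h3.
King squares — g7: attacked by Kf8; h7: attacked by Rh3; g8: attacked by Kf8.
White has no legal moves → checkmate.

yes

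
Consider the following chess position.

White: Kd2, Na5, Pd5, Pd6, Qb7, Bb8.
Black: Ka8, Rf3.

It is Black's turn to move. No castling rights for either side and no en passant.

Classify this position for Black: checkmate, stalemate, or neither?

Black to move; black king on a8.
In check: yes, from the white queen on b7.
King squares — a7: attacked by Qb7; b7: attacked by Na5; b8: attacked by Qb7.
Legal moves for Black: none.
In check with no legal moves → checkmate.

checkmate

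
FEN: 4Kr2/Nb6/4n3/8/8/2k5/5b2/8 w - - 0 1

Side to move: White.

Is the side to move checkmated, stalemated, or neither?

neither

White to move; white king on e8.
In check: yes, from the black rook on f8.
Legal moves for White: Ke7, Kd7.
White is in check but has 2 legal moves → neither.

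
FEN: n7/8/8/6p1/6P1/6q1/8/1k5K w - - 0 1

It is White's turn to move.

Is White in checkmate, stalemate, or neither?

stalemate

White to move; white king on h1.
In check: no.
King squares — g1: attacked by Qg3; g2: attacked by Qg3; h2: attacked by Qg3.
Legal moves for White: none.
Not in check and no legal moves → stalemate.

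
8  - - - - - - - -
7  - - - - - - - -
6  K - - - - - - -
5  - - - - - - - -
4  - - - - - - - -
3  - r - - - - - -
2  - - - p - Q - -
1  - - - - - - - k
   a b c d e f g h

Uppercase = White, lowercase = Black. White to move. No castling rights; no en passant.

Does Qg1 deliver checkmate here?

no

After Qg1: black king on h1; in check: yes, from the white queen on g1.
Black has 1 legal reply: Kxg1.
In check but a legal move exists → not checkmate.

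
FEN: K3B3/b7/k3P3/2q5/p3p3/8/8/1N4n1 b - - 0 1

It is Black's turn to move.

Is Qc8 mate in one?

yes

After Qc8: white king on a8; in check: yes, from the black queen on c8.
King squares — a7: attacked by Ka6; b7: attacked by Ka6; b8: attacked by Ba7.
White has no legal moves → checkmate.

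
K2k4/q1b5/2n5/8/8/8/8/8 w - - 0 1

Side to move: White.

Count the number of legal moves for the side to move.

0

White to move; king on a8.
In check: yes, from the black queen on a7.
Legal moves: none.
Count: 0.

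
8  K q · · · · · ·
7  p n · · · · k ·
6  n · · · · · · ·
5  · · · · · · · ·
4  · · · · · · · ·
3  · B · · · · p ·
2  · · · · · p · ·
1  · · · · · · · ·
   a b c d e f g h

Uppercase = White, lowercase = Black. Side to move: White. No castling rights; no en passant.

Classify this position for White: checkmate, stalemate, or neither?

checkmate

White to move; white king on a8.
In check: yes, from the black queen on b8.
King squares — a7: attacked by Qb8; b7: attacked by Qb8; b8: attacked by Na6.
Legal moves for White: none.
In check with no legal moves → checkmate.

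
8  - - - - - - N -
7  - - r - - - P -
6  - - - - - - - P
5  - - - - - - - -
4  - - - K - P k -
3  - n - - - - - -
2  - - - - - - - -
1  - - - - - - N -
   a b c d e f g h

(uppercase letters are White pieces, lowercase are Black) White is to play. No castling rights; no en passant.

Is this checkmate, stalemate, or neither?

neither

White to move; white king on d4.
In check: yes, from the black knight on b3.
Legal moves for White: Ke5, Kd5, Ke4, Ke3, Kd3.
White is in check but has 5 legal moves → neither.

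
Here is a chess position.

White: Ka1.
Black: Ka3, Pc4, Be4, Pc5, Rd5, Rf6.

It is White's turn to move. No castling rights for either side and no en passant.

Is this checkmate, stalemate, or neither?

White to move; white king on a1.
In check: no.
King squares — b1: attacked by Be4; a2: attacked by Ka3; b2: attacked by Ka3.
Legal moves for White: none.
Not in check and no legal moves → stalemate.

stalemate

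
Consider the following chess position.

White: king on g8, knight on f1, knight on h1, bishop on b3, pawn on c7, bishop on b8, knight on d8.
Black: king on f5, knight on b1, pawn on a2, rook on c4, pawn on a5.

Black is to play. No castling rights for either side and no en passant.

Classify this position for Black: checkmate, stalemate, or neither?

Black to move; black king on f5.
In check: no.
Legal moves for Black include: Kg6, Kf6, Kg5, Ke5, Kg4, Kf4, Ke4, Rxc7, Rc6, Rc5, Rh4, Rg4+, Rf4, Re4, Rd4, Rb4, Ra4, Rc3, ... (list truncated; more exist).
Black has legal moves and is not in check → neither.

neither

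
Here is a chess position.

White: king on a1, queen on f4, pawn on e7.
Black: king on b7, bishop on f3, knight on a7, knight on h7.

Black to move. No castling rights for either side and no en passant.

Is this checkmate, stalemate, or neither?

neither

Black to move; black king on b7.
In check: no.
Legal moves for Black include: Nf8, Nf6, Ng5, Kc8, Ka8, Kc6, Kb6, Ka6, Nc8, Nc6, Nb5, Bc6, Bh5, Bd5, Bg4, Be4, Bg2, Be2, ... (list truncated; more exist).
Black has legal moves and is not in check → neither.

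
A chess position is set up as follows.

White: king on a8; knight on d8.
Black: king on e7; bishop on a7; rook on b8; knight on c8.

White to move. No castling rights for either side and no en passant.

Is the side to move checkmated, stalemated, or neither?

checkmate

White to move; white king on a8.
In check: yes, from the black rook on b8.
King squares — a7: attacked by Nc8; b7: attacked by Rb8; b8: attacked by Ba7.
Legal moves for White: none.
In check with no legal moves → checkmate.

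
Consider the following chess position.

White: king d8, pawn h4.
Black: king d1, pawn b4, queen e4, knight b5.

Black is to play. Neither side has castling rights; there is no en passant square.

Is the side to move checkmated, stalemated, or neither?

Black to move; black king on d1.
In check: no.
Legal moves for Black include: Nc7, Na7, Nd6, Nd4, Nc3, Na3, Qe8+, Qa8+, Qh7, Qe7+, Qb7, Qg6, Qe6, Qc6, Qf5, Qe5, Qd5+, Qxh4+, ... (list truncated; more exist).
Black has legal moves and is not in check → neither.

neither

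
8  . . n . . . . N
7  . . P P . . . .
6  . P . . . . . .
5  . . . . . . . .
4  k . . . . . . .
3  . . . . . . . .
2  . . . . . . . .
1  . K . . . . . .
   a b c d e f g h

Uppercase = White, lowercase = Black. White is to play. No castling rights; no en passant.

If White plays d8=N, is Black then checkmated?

no

After d8=N: black king on a4; in check: no.
Black is not in check, so this cannot be checkmate.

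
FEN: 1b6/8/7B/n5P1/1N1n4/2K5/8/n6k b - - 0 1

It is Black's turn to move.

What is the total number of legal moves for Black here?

24

Black to move; king on h1.
In check: no.
Legal moves: Bc7, Ba7, Bd6, Be5, Bf4, Bg3, Bh2, Nb7, Nac6, Nc4, N5b3, Ne6, Ndc6, Nf5, Nb5+, Nf3, Ndb3, Ne2+, Ndc2, Kh2, Kg2, Kg1, N1b3, Nac2.
Count: 24.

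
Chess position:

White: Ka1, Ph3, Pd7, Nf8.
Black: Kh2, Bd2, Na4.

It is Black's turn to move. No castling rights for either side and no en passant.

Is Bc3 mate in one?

After Bc3: white king on a1; in check: yes, from the black bishop on c3.
White has 2 legal replies: Ka2, Kb1.
In check but a legal move exists → not checkmate.

no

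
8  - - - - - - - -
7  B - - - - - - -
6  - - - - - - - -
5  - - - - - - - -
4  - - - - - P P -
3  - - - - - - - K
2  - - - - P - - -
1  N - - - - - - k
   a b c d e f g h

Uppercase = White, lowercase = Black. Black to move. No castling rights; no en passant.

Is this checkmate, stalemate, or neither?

Black to move; black king on h1.
In check: no.
King squares — g1: attacked by Ba7; g2: attacked by Kh3; h2: attacked by Kh3.
Legal moves for Black: none.
Not in check and no legal moves → stalemate.

stalemate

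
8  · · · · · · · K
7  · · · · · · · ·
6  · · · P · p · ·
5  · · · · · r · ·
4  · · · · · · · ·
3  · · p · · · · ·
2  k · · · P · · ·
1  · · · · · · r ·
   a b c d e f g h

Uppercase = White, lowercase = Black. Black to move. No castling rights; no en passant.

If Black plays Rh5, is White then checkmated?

After Rh5: white king on h8; in check: yes, from the black rook on h5.
King squares — g7: attacked by Rg1; h7: attacked by Rh5; g8: attacked by Rg1.
White has no legal moves → checkmate.

yes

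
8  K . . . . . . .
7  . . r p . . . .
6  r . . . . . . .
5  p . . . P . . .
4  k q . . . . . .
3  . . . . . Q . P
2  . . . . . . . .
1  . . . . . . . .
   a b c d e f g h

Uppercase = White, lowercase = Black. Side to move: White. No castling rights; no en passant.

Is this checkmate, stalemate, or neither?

checkmate

White to move; white king on a8.
In check: yes, from the black rook on a6.
King squares — a7: attacked by Ra6; b7: attacked by Qb4; b8: attacked by Qb4.
Legal moves for White: none.
In check with no legal moves → checkmate.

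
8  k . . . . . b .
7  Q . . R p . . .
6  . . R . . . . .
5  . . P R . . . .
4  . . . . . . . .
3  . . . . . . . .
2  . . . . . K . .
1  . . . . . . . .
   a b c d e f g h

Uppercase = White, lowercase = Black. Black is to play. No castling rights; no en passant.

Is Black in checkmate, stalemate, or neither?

checkmate

Black to move; black king on a8.
In check: yes, from the white queen on a7.
King squares — a7: attacked by Rd7; b7: attacked by Qa7; b8: attacked by Qa7.
Legal moves for Black: none.
In check with no legal moves → checkmate.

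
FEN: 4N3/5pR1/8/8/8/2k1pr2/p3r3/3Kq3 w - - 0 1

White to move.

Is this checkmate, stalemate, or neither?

checkmate

White to move; white king on d1.
In check: yes, from the black queen on e1.
King squares — c1: attacked by Qe1; e1: attacked by Re2; c2: attacked by Re2; d2: attacked by Qe1; e2: attacked by Qe1.
Legal moves for White: none.
In check with no legal moves → checkmate.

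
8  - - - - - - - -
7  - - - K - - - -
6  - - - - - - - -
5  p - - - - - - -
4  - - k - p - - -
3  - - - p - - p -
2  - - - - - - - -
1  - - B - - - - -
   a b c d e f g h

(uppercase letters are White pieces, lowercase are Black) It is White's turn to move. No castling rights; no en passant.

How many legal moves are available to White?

White to move; king on d7.
In check: no.
Legal moves: Ke8, Kd8, Kc8, Ke7, Kc7, Ke6, Kd6, Kc6, Bh6, Bg5, Bf4, Be3, Ba3, Bd2, Bb2.
Count: 15.

15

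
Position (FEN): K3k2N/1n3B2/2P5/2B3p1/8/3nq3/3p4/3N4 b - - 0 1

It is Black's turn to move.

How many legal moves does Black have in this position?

1

Black to move; king on e8.
In check: yes, from the white bishop on f7.
Legal moves: Kd8.
Count: 1.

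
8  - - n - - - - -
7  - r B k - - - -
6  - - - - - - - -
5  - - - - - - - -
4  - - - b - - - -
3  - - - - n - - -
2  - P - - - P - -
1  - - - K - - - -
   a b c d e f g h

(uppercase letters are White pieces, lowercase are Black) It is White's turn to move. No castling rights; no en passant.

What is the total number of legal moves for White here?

5

White to move; king on d1.
In check: yes, from the black knight on e3.
Legal moves: Ke2, Kd2, Ke1, Kc1, fxe3.
Count: 5.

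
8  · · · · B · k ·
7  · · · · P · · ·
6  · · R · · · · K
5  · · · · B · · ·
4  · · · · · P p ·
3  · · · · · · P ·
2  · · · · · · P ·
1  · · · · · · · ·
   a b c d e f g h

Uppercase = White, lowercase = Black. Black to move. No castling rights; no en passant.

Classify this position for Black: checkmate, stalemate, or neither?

stalemate

Black to move; black king on g8.
In check: no.
King squares — f7: attacked by Be8; g7: attacked by Be5; h7: attacked by Kh6; f8: attacked by Pe7; h8: attacked by Be5.
Legal moves for Black: none.
Not in check and no legal moves → stalemate.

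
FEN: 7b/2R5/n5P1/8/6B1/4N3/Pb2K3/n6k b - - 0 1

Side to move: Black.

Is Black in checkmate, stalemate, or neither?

neither

Black to move; black king on h1.
In check: no.
Legal moves for Black include: Bhg7, Bhf6, Bhe5, Bhd4, Bhc3, Nb8, Nxc7, Nc5, Nb4, Bbg7, Bbf6, Bbe5, Bbd4, Bbc3, Ba3, Bc1, Kh2, Kg1, ... (list truncated; more exist).
Black has legal moves and is not in check → neither.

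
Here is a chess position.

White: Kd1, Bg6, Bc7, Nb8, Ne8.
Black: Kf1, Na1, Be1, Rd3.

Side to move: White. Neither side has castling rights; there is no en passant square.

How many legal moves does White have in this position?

2

White to move; king on d1.
In check: yes, from the black rook on d3.
Legal moves: Kc1, Bxd3+.
Count: 2.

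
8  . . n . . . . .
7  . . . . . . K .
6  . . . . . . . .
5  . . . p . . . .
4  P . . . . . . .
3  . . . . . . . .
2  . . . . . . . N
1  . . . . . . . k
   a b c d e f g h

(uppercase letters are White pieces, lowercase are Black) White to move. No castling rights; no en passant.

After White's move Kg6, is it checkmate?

After Kg6: black king on h1; in check: no.
Black is not in check, so this cannot be checkmate.

no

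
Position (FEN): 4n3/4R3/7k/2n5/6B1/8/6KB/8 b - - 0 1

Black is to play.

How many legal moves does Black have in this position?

14

Black to move; king on h6.
In check: no.
Legal moves: Ng7, Nc7, Nf6, Nd6, Kg6, Kg5, Nd7, Nb7, Ne6, Na6, Ne4, Na4, Nd3, Nb3.
Count: 14.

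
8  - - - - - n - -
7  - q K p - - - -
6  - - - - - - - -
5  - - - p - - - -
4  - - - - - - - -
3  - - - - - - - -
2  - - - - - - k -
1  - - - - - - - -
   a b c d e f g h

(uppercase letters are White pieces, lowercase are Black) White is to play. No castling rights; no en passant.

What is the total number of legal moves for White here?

White to move; king on c7.
In check: yes, from the black queen on b7.
Legal moves: Kd8, Kxb7, Kd6.
Count: 3.

3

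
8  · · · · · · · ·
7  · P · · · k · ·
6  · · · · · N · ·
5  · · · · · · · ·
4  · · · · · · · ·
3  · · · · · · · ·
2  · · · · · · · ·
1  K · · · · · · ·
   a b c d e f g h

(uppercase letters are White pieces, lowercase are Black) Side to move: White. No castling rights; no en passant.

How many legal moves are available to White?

White to move; king on a1.
In check: no.
Legal moves: Ng8, Ne8, Nh7, Nd7, Nh5, Nd5, Ng4, Ne4, Kb2, Ka2, Kb1, b8=Q, b8=R, b8=B, b8=N.
Count: 15.

15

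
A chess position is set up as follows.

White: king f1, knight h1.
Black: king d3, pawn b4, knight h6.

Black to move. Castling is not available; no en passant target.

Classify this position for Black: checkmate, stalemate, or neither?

Black to move; black king on d3.
In check: no.
Legal moves for Black: Ng8, Nf7, Nf5, Ng4, Ke4, Kd4, Kc4, Ke3, Kc3, Kd2, Kc2, b3.
Black has 12 legal moves and is not in check → neither.

neither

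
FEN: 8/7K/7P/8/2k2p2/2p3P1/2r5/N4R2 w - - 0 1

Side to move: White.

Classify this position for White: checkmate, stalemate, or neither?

White to move; white king on h7.
In check: no.
Legal moves for White: Kh8, Kg8, Kg7, Kg6, Rxf4+, Rf3, Rf2, Rh1, Rg1, Re1, Rd1, Rc1, Rb1, Nb3, Nxc2, gxf4, g4.
White has 17 legal moves and is not in check → neither.

neither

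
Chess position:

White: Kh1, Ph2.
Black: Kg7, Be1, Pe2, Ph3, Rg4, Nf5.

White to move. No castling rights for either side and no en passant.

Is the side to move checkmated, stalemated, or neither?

stalemate

White to move; white king on h1.
In check: no.
King squares — g1: attacked by Rg4; g2: attacked by Ph3; h2: own pawn.
Legal moves for White: none.
Not in check and no legal moves → stalemate.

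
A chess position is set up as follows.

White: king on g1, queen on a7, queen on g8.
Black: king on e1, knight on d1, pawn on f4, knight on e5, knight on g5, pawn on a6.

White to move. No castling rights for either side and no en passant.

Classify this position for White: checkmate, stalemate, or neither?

White to move; white king on g1.
In check: no.
Legal moves for White include: Qh8, Qf8, Qe8, Qd8, Qc8, Qgb8, Qga8, Qgh7, Qgg7, Qgf7, Qg6, Qe6, Qxg5, Qd5, Qc4, Qb3, Qa2, Qab8, ... (list truncated; more exist).
White has legal moves and is not in check → neither.

neither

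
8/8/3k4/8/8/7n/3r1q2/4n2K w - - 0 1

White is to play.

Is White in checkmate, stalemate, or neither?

White to move; white king on h1.
In check: no.
King squares — g1: attacked by Qf2; g2: attacked by Ne1; h2: attacked by Qf2.
Legal moves for White: none.
Not in check and no legal moves → stalemate.

stalemate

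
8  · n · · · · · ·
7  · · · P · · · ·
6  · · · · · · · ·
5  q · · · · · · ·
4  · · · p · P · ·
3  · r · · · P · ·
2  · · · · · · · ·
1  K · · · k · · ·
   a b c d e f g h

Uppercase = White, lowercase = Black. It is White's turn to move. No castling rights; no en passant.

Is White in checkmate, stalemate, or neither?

White to move; white king on a1.
In check: yes, from the black queen on a5.
King squares — b1: attacked by Rb3; a2: attacked by Qa5; b2: attacked by Rb3.
Legal moves for White: none.
In check with no legal moves → checkmate.

checkmate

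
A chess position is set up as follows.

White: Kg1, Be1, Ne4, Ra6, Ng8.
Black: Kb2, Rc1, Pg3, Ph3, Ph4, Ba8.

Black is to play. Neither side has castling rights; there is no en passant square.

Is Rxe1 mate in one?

After Rxe1: white king on g1; in check: yes, from the black rook on e1.
King squares — f1: attacked by Re1; h1: attacked by Re1; f2: attacked by Pg3; g2: attacked by Ph3; h2: attacked by Pg3.
White has no legal moves → checkmate.

yes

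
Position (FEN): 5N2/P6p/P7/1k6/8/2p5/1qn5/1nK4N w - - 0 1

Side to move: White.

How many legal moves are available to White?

White to move; king on c1.
In check: yes, from the black queen on b2.
Legal moves: Kd1.
Count: 1.

1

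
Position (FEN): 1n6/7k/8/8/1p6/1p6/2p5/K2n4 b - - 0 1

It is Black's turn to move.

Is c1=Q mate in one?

yes

After c1=Q: white king on a1; in check: yes, from the black queen on c1.
King squares — b1: attacked by Qc1; a2: attacked by Pb3; b2: attacked by Qc1.
White has no legal moves → checkmate.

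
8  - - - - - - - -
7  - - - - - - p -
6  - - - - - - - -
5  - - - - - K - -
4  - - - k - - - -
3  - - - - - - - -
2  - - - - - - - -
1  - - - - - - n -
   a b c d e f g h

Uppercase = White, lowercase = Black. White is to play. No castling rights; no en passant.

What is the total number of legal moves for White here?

White to move; king on f5.
In check: no.
Legal moves: Kg6, Ke6, Kg5, Kg4, Kf4.
Count: 5.

5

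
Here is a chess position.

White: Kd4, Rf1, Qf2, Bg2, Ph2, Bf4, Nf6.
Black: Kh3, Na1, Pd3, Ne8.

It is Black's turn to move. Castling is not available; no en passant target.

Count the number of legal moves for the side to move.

Black to move; king on h3.
In check: yes, from the white bishop on g2.
Legal moves: none.
Count: 0.

0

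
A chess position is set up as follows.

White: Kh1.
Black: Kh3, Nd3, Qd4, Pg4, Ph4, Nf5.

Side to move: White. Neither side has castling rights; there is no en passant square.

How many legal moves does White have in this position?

0

White to move; king on h1.
In check: no.
Legal moves: none.
Count: 0.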